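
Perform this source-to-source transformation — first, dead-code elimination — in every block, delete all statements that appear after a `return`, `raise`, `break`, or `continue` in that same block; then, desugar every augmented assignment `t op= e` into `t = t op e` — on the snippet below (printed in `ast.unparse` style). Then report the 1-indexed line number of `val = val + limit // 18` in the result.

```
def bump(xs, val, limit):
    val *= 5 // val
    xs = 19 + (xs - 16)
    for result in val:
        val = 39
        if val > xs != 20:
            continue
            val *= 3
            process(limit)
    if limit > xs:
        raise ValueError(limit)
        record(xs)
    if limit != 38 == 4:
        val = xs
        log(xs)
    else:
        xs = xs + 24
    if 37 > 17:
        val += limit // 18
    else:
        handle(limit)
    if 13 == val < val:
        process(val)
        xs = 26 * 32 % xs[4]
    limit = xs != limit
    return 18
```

16

Transformed code:
def bump(xs, val, limit):
    val = val * (5 // val)
    xs = 19 + (xs - 16)
    for result in val:
        val = 39
        if val > xs != 20:
            continue
    if limit > xs:
        raise ValueError(limit)
    if limit != 38 == 4:
        val = xs
        log(xs)
    else:
        xs = xs + 24
    if 37 > 17:
        val = val + limit // 18
    else:
        handle(limit)
    if 13 == val < val:
        process(val)
        xs = 26 * 32 % xs[4]
    limit = xs != limit
    return 18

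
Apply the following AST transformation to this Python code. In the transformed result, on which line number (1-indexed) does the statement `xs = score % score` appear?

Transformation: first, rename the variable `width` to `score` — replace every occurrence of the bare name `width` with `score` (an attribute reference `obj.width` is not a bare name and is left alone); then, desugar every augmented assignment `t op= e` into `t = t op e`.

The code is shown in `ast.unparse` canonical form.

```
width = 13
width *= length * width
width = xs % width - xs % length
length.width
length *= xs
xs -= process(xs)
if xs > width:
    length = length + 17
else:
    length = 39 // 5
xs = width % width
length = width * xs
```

Transformed code:
score = 13
score = score * (length * score)
score = xs % score - xs % length
length.width
length = length * xs
xs = xs - process(xs)
if xs > score:
    length = length + 17
else:
    length = 39 // 5
xs = score % score
length = score * xs

11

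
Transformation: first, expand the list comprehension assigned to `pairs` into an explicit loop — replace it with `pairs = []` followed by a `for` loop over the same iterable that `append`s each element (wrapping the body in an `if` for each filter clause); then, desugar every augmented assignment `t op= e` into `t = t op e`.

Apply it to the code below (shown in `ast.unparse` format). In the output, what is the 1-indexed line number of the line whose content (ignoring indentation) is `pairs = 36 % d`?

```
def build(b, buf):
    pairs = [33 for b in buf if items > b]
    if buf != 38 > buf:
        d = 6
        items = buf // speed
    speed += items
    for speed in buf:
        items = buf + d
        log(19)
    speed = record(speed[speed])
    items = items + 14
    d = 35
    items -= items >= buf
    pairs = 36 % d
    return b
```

Transformed code:
def build(b, buf):
    pairs = []
    for b in buf:
        if items > b:
            pairs.append(33)
    if buf != 38 > buf:
        d = 6
        items = buf // speed
    speed = speed + items
    for speed in buf:
        items = buf + d
        log(19)
    speed = record(speed[speed])
    items = items + 14
    d = 35
    items = items - (items >= buf)
    pairs = 36 % d
    return b

17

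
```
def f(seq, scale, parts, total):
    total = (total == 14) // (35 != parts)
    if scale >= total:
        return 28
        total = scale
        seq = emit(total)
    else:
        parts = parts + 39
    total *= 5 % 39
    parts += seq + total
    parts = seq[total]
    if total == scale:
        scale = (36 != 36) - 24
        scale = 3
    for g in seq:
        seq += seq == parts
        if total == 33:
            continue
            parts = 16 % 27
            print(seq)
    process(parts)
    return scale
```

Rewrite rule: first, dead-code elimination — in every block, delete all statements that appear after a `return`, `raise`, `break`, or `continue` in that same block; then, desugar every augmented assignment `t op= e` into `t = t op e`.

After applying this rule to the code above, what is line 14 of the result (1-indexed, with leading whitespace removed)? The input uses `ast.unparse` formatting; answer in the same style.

seq = seq + (seq == parts)

Transformed code:
def f(seq, scale, parts, total):
    total = (total == 14) // (35 != parts)
    if scale >= total:
        return 28
    else:
        parts = parts + 39
    total = total * (5 % 39)
    parts = parts + (seq + total)
    parts = seq[total]
    if total == scale:
        scale = (36 != 36) - 24
        scale = 3
    for g in seq:
        seq = seq + (seq == parts)
        if total == 33:
            continue
    process(parts)
    return scale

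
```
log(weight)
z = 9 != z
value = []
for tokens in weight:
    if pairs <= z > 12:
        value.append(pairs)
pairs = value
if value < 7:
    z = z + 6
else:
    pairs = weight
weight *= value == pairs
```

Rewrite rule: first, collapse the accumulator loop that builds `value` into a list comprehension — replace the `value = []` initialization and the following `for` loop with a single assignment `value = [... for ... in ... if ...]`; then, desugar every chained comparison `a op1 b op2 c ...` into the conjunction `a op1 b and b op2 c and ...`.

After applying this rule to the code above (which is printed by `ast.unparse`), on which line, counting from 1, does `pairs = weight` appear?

Transformed code:
log(weight)
z = 9 != z
value = [pairs for tokens in weight if pairs <= z and z > 12]
pairs = value
if value < 7:
    z = z + 6
else:
    pairs = weight
weight *= value == pairs

8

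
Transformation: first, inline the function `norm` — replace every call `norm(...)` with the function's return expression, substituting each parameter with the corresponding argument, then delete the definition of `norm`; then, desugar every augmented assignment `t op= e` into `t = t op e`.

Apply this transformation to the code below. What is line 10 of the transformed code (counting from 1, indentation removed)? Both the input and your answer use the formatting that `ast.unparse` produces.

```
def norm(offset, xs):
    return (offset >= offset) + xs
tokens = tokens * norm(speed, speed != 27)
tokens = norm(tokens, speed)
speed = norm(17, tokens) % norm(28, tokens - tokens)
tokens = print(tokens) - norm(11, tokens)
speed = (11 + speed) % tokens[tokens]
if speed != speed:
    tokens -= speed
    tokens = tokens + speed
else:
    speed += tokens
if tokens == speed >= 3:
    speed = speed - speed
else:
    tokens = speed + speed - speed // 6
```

Transformed code:
tokens = tokens * ((speed >= speed) + (speed != 27))
tokens = (tokens >= tokens) + speed
speed = ((17 >= 17) + tokens) % ((28 >= 28) + (tokens - tokens))
tokens = print(tokens) - ((11 >= 11) + tokens)
speed = (11 + speed) % tokens[tokens]
if speed != speed:
    tokens = tokens - speed
    tokens = tokens + speed
else:
    speed = speed + tokens
if tokens == speed >= 3:
    speed = speed - speed
else:
    tokens = speed + speed - speed // 6

speed = speed + tokens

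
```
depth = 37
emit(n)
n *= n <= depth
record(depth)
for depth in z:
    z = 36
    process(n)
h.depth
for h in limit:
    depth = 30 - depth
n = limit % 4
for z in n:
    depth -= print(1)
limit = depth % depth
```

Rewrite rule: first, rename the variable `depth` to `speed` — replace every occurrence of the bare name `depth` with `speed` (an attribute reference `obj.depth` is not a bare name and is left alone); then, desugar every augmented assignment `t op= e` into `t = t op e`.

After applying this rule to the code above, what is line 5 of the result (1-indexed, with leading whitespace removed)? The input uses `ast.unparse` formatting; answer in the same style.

Transformed code:
speed = 37
emit(n)
n = n * (n <= speed)
record(speed)
for speed in z:
    z = 36
    process(n)
h.depth
for h in limit:
    speed = 30 - speed
n = limit % 4
for z in n:
    speed = speed - print(1)
limit = speed % speed

for speed in z:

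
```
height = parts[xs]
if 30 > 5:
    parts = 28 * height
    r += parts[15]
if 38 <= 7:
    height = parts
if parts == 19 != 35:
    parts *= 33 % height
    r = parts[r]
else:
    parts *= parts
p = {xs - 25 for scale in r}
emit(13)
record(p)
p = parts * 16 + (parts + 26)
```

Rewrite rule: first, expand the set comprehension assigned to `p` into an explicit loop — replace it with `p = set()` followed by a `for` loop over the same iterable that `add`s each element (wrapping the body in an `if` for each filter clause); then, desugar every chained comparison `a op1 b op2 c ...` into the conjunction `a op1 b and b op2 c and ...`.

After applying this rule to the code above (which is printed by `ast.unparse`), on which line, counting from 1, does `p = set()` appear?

12

Transformed code:
height = parts[xs]
if 30 > 5:
    parts = 28 * height
    r += parts[15]
if 38 <= 7:
    height = parts
if parts == 19 and 19 != 35:
    parts *= 33 % height
    r = parts[r]
else:
    parts *= parts
p = set()
for scale in r:
    p.add(xs - 25)
emit(13)
record(p)
p = parts * 16 + (parts + 26)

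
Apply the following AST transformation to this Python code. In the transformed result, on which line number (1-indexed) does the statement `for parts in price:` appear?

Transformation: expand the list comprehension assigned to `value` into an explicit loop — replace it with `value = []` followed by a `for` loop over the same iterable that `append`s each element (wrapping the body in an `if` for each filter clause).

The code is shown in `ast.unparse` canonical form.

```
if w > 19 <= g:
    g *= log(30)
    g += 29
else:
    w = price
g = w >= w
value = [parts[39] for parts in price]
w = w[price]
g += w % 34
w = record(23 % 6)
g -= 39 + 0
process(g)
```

8

Transformed code:
if w > 19 <= g:
    g *= log(30)
    g += 29
else:
    w = price
g = w >= w
value = []
for parts in price:
    value.append(parts[39])
w = w[price]
g += w % 34
w = record(23 % 6)
g -= 39 + 0
process(g)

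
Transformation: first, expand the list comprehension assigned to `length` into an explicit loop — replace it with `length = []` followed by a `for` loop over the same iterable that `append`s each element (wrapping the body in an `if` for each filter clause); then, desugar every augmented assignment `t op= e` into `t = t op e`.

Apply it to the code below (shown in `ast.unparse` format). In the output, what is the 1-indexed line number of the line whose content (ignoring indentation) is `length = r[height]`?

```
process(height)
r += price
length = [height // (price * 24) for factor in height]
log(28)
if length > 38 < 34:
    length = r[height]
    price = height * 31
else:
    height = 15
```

8

Transformed code:
process(height)
r = r + price
length = []
for factor in height:
    length.append(height // (price * 24))
log(28)
if length > 38 < 34:
    length = r[height]
    price = height * 31
else:
    height = 15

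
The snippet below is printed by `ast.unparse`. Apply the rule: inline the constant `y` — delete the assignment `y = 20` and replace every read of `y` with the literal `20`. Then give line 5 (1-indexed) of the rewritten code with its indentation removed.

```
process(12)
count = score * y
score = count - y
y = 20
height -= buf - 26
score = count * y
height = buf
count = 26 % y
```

score = count * 20

Transformed code:
process(12)
count = score * 20
score = count - 20
height -= buf - 26
score = count * 20
height = buf
count = 26 % 20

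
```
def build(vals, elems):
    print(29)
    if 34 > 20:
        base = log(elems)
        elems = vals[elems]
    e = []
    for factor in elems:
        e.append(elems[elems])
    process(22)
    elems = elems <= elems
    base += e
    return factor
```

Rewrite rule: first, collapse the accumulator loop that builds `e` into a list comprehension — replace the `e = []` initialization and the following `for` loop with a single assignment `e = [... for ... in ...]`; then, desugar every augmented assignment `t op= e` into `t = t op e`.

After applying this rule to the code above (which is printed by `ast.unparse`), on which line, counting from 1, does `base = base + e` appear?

9

Transformed code:
def build(vals, elems):
    print(29)
    if 34 > 20:
        base = log(elems)
        elems = vals[elems]
    e = [elems[elems] for factor in elems]
    process(22)
    elems = elems <= elems
    base = base + e
    return factor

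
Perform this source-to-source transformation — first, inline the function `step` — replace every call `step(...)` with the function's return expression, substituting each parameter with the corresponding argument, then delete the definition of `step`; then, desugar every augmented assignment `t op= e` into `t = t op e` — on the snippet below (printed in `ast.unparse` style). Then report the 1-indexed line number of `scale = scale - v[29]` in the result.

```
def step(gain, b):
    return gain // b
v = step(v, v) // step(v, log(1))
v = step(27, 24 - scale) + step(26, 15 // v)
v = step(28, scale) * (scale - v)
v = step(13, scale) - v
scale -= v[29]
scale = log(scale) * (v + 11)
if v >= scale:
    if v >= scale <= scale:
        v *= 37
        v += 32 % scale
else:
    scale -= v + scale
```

5

Transformed code:
v = v // v // (v // log(1))
v = 27 // (24 - scale) + 26 // (15 // v)
v = 28 // scale * (scale - v)
v = 13 // scale - v
scale = scale - v[29]
scale = log(scale) * (v + 11)
if v >= scale:
    if v >= scale <= scale:
        v = v * 37
        v = v + 32 % scale
else:
    scale = scale - (v + scale)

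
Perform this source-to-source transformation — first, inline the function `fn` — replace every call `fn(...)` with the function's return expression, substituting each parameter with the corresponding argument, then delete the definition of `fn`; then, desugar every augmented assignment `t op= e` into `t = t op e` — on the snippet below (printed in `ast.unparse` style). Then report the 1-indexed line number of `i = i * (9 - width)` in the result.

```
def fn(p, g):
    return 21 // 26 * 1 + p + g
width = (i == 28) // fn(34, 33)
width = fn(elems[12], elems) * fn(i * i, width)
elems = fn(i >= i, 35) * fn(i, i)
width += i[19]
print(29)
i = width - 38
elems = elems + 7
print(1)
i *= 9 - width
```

Transformed code:
width = (i == 28) // (21 // 26 * 1 + 34 + 33)
width = (21 // 26 * 1 + elems[12] + elems) * (21 // 26 * 1 + i * i + width)
elems = (21 // 26 * 1 + (i >= i) + 35) * (21 // 26 * 1 + i + i)
width = width + i[19]
print(29)
i = width - 38
elems = elems + 7
print(1)
i = i * (9 - width)

9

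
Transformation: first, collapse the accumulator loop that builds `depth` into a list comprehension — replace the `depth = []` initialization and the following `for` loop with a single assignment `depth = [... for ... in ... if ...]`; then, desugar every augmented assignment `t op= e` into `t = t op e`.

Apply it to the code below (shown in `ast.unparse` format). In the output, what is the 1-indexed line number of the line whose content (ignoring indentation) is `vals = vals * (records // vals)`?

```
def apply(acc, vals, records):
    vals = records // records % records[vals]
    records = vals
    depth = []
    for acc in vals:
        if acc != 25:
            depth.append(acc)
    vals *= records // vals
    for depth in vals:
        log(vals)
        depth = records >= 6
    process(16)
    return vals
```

Transformed code:
def apply(acc, vals, records):
    vals = records // records % records[vals]
    records = vals
    depth = [acc for acc in vals if acc != 25]
    vals = vals * (records // vals)
    for depth in vals:
        log(vals)
        depth = records >= 6
    process(16)
    return vals

5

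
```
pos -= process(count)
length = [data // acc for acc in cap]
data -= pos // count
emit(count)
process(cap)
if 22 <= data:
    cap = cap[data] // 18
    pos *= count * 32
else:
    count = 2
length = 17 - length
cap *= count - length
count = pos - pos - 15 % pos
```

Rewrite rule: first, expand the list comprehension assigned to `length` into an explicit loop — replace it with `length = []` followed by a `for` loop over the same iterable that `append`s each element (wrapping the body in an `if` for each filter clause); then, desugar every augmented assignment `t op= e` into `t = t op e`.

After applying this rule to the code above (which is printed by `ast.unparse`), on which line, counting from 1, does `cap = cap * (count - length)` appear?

14

Transformed code:
pos = pos - process(count)
length = []
for acc in cap:
    length.append(data // acc)
data = data - pos // count
emit(count)
process(cap)
if 22 <= data:
    cap = cap[data] // 18
    pos = pos * (count * 32)
else:
    count = 2
length = 17 - length
cap = cap * (count - length)
count = pos - pos - 15 % pos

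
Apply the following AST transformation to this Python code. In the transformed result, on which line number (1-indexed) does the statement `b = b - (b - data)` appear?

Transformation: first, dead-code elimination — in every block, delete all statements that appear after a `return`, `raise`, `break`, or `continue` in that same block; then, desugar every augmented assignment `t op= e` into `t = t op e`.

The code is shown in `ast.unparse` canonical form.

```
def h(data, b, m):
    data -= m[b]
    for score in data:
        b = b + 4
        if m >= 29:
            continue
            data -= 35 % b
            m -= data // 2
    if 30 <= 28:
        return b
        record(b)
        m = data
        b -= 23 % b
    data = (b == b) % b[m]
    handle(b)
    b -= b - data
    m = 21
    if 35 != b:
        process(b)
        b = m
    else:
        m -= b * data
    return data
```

11

Transformed code:
def h(data, b, m):
    data = data - m[b]
    for score in data:
        b = b + 4
        if m >= 29:
            continue
    if 30 <= 28:
        return b
    data = (b == b) % b[m]
    handle(b)
    b = b - (b - data)
    m = 21
    if 35 != b:
        process(b)
        b = m
    else:
        m = m - b * data
    return data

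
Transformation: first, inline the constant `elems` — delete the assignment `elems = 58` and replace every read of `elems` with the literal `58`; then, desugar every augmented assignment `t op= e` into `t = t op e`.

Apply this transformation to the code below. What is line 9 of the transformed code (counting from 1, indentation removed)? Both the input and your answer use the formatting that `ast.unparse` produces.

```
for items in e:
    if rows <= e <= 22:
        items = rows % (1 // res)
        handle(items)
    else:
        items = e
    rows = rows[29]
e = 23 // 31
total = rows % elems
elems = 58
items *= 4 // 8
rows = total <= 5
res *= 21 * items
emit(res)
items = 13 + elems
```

total = rows % 58

Transformed code:
for items in e:
    if rows <= e <= 22:
        items = rows % (1 // res)
        handle(items)
    else:
        items = e
    rows = rows[29]
e = 23 // 31
total = rows % 58
items = items * (4 // 8)
rows = total <= 5
res = res * (21 * items)
emit(res)
items = 13 + 58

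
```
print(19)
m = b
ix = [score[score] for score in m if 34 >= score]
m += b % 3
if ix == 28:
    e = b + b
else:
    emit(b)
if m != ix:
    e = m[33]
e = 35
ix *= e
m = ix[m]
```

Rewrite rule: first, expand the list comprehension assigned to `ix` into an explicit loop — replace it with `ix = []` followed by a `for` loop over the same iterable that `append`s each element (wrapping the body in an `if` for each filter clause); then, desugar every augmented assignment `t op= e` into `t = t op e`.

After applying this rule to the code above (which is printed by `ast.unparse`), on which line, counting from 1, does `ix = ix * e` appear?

Transformed code:
print(19)
m = b
ix = []
for score in m:
    if 34 >= score:
        ix.append(score[score])
m = m + b % 3
if ix == 28:
    e = b + b
else:
    emit(b)
if m != ix:
    e = m[33]
e = 35
ix = ix * e
m = ix[m]

15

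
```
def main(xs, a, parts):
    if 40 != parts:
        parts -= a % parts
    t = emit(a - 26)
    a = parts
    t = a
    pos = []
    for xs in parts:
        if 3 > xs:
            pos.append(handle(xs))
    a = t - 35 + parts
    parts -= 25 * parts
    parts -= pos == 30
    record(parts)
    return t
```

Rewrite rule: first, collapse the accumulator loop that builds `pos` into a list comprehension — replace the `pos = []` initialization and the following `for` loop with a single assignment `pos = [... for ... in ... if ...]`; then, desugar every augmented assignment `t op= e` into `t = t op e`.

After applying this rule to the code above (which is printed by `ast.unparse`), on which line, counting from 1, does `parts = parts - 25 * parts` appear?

Transformed code:
def main(xs, a, parts):
    if 40 != parts:
        parts = parts - a % parts
    t = emit(a - 26)
    a = parts
    t = a
    pos = [handle(xs) for xs in parts if 3 > xs]
    a = t - 35 + parts
    parts = parts - 25 * parts
    parts = parts - (pos == 30)
    record(parts)
    return t

9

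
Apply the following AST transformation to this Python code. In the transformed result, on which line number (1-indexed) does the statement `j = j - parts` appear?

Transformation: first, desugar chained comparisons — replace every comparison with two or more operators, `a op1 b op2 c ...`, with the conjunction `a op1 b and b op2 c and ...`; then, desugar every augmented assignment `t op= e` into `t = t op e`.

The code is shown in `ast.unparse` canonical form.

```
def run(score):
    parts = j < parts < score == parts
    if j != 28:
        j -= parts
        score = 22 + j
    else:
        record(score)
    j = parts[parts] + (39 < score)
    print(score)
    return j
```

4

Transformed code:
def run(score):
    parts = j < parts and parts < score and (score == parts)
    if j != 28:
        j = j - parts
        score = 22 + j
    else:
        record(score)
    j = parts[parts] + (39 < score)
    print(score)
    return j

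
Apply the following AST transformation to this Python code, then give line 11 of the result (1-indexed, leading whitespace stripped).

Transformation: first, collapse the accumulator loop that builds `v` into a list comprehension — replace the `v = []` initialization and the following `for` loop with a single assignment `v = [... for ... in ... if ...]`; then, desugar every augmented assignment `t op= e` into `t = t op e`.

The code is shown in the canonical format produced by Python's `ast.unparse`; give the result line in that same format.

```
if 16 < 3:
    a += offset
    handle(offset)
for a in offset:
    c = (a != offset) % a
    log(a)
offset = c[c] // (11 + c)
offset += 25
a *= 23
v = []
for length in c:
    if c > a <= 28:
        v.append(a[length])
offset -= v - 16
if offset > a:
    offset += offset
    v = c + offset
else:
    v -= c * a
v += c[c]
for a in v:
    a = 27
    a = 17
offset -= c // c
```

Transformed code:
if 16 < 3:
    a = a + offset
    handle(offset)
for a in offset:
    c = (a != offset) % a
    log(a)
offset = c[c] // (11 + c)
offset = offset + 25
a = a * 23
v = [a[length] for length in c if c > a <= 28]
offset = offset - (v - 16)
if offset > a:
    offset = offset + offset
    v = c + offset
else:
    v = v - c * a
v = v + c[c]
for a in v:
    a = 27
    a = 17
offset = offset - c // c

offset = offset - (v - 16)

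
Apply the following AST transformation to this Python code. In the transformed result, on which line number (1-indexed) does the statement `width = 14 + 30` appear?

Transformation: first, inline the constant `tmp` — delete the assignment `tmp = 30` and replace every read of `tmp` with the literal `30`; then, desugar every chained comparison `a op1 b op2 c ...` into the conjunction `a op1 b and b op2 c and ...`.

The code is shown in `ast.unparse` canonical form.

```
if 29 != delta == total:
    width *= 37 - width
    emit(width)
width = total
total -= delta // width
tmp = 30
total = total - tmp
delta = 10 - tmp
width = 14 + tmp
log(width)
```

8

Transformed code:
if 29 != delta and delta == total:
    width *= 37 - width
    emit(width)
width = total
total -= delta // width
total = total - 30
delta = 10 - 30
width = 14 + 30
log(width)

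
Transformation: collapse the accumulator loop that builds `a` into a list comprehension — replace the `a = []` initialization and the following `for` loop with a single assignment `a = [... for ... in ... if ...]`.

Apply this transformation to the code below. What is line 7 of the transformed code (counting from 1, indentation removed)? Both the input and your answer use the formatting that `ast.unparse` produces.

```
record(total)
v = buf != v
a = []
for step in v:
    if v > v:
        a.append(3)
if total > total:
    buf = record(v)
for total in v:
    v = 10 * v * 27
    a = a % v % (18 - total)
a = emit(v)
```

Transformed code:
record(total)
v = buf != v
a = [3 for step in v if v > v]
if total > total:
    buf = record(v)
for total in v:
    v = 10 * v * 27
    a = a % v % (18 - total)
a = emit(v)

v = 10 * v * 27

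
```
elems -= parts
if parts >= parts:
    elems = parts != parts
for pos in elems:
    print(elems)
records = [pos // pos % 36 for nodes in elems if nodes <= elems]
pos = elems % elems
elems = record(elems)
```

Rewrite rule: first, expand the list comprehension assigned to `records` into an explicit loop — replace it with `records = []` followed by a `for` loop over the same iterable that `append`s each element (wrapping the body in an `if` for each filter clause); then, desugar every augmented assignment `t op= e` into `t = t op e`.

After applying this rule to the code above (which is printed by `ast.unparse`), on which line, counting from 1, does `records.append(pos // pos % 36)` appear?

9

Transformed code:
elems = elems - parts
if parts >= parts:
    elems = parts != parts
for pos in elems:
    print(elems)
records = []
for nodes in elems:
    if nodes <= elems:
        records.append(pos // pos % 36)
pos = elems % elems
elems = record(elems)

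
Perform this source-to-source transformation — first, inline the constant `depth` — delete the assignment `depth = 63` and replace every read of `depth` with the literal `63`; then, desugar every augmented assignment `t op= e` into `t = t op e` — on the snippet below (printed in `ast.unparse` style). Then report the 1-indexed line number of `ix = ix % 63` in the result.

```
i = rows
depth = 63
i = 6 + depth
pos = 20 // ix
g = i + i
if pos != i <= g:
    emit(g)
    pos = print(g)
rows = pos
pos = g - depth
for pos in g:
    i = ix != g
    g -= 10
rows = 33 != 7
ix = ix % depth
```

Transformed code:
i = rows
i = 6 + 63
pos = 20 // ix
g = i + i
if pos != i <= g:
    emit(g)
    pos = print(g)
rows = pos
pos = g - 63
for pos in g:
    i = ix != g
    g = g - 10
rows = 33 != 7
ix = ix % 63

14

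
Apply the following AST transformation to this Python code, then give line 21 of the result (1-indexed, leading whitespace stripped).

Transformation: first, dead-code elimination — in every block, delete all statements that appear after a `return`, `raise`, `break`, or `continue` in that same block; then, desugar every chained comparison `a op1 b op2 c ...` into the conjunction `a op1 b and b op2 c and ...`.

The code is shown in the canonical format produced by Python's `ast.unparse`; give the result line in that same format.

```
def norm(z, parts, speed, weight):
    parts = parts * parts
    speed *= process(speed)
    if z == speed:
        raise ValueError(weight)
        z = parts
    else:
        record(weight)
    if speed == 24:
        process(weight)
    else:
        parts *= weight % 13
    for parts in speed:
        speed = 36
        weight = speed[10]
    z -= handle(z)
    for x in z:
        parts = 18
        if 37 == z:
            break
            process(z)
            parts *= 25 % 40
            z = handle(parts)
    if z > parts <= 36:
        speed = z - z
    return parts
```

speed = z - z

Transformed code:
def norm(z, parts, speed, weight):
    parts = parts * parts
    speed *= process(speed)
    if z == speed:
        raise ValueError(weight)
    else:
        record(weight)
    if speed == 24:
        process(weight)
    else:
        parts *= weight % 13
    for parts in speed:
        speed = 36
        weight = speed[10]
    z -= handle(z)
    for x in z:
        parts = 18
        if 37 == z:
            break
    if z > parts and parts <= 36:
        speed = z - z
    return parts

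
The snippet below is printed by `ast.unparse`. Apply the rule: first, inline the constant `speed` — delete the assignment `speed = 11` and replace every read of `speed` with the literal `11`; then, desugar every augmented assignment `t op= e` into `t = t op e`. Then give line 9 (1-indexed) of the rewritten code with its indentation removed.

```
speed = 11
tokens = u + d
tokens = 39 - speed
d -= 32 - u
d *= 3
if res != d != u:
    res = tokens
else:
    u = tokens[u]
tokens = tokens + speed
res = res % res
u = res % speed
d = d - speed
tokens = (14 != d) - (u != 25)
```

Transformed code:
tokens = u + d
tokens = 39 - 11
d = d - (32 - u)
d = d * 3
if res != d != u:
    res = tokens
else:
    u = tokens[u]
tokens = tokens + 11
res = res % res
u = res % 11
d = d - 11
tokens = (14 != d) - (u != 25)

tokens = tokens + 11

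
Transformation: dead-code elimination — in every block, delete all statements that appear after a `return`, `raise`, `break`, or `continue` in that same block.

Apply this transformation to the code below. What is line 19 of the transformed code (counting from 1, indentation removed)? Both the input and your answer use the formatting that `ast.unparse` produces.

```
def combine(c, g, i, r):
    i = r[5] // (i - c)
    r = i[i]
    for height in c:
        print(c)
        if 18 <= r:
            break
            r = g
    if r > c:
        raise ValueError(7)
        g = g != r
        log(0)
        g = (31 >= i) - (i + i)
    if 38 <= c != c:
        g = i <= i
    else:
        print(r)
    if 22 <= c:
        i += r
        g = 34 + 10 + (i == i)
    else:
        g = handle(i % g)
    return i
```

Transformed code:
def combine(c, g, i, r):
    i = r[5] // (i - c)
    r = i[i]
    for height in c:
        print(c)
        if 18 <= r:
            break
    if r > c:
        raise ValueError(7)
    if 38 <= c != c:
        g = i <= i
    else:
        print(r)
    if 22 <= c:
        i += r
        g = 34 + 10 + (i == i)
    else:
        g = handle(i % g)
    return i

return i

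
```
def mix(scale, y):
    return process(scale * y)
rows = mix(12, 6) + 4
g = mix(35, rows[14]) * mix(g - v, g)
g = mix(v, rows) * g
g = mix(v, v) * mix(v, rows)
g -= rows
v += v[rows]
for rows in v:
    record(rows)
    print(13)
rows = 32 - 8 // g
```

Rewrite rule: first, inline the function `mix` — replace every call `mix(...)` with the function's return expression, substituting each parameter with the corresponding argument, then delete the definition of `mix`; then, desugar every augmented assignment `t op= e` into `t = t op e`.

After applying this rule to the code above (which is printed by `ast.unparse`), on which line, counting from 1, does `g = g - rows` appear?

5

Transformed code:
rows = process(12 * 6) + 4
g = process(35 * rows[14]) * process((g - v) * g)
g = process(v * rows) * g
g = process(v * v) * process(v * rows)
g = g - rows
v = v + v[rows]
for rows in v:
    record(rows)
    print(13)
rows = 32 - 8 // g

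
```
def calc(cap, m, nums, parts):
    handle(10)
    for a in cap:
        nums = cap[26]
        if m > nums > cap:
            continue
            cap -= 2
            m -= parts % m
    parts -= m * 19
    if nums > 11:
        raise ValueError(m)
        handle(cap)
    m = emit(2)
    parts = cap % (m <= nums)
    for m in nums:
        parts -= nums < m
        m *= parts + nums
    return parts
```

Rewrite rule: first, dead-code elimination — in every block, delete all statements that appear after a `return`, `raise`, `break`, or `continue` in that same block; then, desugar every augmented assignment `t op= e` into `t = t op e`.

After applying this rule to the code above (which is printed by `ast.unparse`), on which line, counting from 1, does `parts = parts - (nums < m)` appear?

13

Transformed code:
def calc(cap, m, nums, parts):
    handle(10)
    for a in cap:
        nums = cap[26]
        if m > nums > cap:
            continue
    parts = parts - m * 19
    if nums > 11:
        raise ValueError(m)
    m = emit(2)
    parts = cap % (m <= nums)
    for m in nums:
        parts = parts - (nums < m)
        m = m * (parts + nums)
    return parts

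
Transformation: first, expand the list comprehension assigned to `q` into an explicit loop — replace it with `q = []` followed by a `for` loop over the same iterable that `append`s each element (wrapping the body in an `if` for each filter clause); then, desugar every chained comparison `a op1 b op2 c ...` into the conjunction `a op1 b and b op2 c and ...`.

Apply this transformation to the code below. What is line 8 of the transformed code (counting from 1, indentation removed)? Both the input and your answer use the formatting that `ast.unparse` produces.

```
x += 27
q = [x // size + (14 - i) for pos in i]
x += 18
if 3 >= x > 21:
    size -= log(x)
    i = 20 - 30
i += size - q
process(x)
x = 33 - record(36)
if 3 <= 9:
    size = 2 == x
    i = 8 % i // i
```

Transformed code:
x += 27
q = []
for pos in i:
    q.append(x // size + (14 - i))
x += 18
if 3 >= x and x > 21:
    size -= log(x)
    i = 20 - 30
i += size - q
process(x)
x = 33 - record(36)
if 3 <= 9:
    size = 2 == x
    i = 8 % i // i

i = 20 - 30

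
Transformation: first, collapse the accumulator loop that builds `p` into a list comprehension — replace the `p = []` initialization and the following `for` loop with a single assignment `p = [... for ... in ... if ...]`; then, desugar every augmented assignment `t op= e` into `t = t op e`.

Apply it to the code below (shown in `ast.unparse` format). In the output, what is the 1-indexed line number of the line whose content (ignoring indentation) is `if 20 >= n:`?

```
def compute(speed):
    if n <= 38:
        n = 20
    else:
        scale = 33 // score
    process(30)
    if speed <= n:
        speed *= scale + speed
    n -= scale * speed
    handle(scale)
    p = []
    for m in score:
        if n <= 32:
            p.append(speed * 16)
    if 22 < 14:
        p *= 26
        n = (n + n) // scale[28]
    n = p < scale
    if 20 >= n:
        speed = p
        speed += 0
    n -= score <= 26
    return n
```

Transformed code:
def compute(speed):
    if n <= 38:
        n = 20
    else:
        scale = 33 // score
    process(30)
    if speed <= n:
        speed = speed * (scale + speed)
    n = n - scale * speed
    handle(scale)
    p = [speed * 16 for m in score if n <= 32]
    if 22 < 14:
        p = p * 26
        n = (n + n) // scale[28]
    n = p < scale
    if 20 >= n:
        speed = p
        speed = speed + 0
    n = n - (score <= 26)
    return n

16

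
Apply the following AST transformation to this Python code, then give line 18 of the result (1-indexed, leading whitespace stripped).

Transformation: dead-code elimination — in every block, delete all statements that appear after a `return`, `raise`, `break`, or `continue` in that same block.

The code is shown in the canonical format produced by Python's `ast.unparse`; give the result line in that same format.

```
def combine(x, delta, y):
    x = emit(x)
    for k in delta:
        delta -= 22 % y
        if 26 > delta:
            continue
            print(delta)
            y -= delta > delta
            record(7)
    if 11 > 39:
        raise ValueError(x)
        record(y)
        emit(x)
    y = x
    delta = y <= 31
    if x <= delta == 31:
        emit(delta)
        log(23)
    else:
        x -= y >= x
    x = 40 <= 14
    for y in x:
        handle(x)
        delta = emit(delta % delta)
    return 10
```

handle(x)

Transformed code:
def combine(x, delta, y):
    x = emit(x)
    for k in delta:
        delta -= 22 % y
        if 26 > delta:
            continue
    if 11 > 39:
        raise ValueError(x)
    y = x
    delta = y <= 31
    if x <= delta == 31:
        emit(delta)
        log(23)
    else:
        x -= y >= x
    x = 40 <= 14
    for y in x:
        handle(x)
        delta = emit(delta % delta)
    return 10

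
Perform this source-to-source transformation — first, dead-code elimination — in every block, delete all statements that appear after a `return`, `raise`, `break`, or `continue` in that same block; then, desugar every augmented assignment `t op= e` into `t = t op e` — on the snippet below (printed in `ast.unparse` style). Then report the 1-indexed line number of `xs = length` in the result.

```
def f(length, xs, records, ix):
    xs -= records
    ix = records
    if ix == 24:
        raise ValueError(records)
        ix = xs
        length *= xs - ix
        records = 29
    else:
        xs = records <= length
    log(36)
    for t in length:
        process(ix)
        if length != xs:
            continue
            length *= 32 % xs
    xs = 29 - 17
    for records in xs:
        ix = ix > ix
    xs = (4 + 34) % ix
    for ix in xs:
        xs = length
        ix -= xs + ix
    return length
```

18

Transformed code:
def f(length, xs, records, ix):
    xs = xs - records
    ix = records
    if ix == 24:
        raise ValueError(records)
    else:
        xs = records <= length
    log(36)
    for t in length:
        process(ix)
        if length != xs:
            continue
    xs = 29 - 17
    for records in xs:
        ix = ix > ix
    xs = (4 + 34) % ix
    for ix in xs:
        xs = length
        ix = ix - (xs + ix)
    return length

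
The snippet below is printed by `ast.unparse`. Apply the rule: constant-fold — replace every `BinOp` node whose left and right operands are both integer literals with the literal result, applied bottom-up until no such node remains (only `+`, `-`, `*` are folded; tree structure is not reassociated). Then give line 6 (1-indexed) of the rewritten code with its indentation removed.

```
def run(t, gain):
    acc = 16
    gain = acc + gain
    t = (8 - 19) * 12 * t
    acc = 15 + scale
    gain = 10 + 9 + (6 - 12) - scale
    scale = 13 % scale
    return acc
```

Transformed code:
def run(t, gain):
    acc = 16
    gain = acc + gain
    t = -132 * t
    acc = 15 + scale
    gain = 13 - scale
    scale = 13 % scale
    return acc

gain = 13 - scale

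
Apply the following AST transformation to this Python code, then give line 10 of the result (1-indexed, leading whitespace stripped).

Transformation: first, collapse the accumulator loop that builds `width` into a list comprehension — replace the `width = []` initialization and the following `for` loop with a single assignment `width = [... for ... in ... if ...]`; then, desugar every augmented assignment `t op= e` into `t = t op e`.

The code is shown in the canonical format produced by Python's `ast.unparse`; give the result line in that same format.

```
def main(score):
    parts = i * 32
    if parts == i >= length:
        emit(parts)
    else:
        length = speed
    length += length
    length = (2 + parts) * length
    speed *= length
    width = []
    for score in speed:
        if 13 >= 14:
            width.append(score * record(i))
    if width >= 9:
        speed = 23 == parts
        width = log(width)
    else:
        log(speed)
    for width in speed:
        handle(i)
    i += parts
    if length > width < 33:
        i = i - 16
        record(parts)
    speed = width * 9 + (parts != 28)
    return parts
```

width = [score * record(i) for score in speed if 13 >= 14]

Transformed code:
def main(score):
    parts = i * 32
    if parts == i >= length:
        emit(parts)
    else:
        length = speed
    length = length + length
    length = (2 + parts) * length
    speed = speed * length
    width = [score * record(i) for score in speed if 13 >= 14]
    if width >= 9:
        speed = 23 == parts
        width = log(width)
    else:
        log(speed)
    for width in speed:
        handle(i)
    i = i + parts
    if length > width < 33:
        i = i - 16
        record(parts)
    speed = width * 9 + (parts != 28)
    return parts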